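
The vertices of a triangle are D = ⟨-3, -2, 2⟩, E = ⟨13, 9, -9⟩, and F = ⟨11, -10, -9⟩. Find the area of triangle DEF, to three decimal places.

DE = (16, 11, -11),  DF = (14, -8, -11)
i: 11·(-11) - (-11)·(-8) = -121 - 88 = -209
j: (-11)·14 - 16·(-11) = -154 - (-176) = 22
k: 16·(-8) - 11·14 = -128 - 154 = -282
DE × DF = (-209, 22, -282)
|DE × DF| = √123689 ≈ 351.6945
area = ½ · 351.6945 ≈ 175.847

175.847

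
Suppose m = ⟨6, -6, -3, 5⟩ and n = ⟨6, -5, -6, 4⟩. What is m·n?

104

m · n = 6·6 + (-6)·(-5) + (-3)·(-6) + 5·4 = 36 + 30 + 18 + 20 = 104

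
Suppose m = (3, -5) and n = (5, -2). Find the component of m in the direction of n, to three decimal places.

4.642

m · n = 3·5 + (-5)·(-2) = 15 + 10 = 25
|n| = √(25 + 4) = √29 ≈ 5.3852
comp_n m = 25 / √29 ≈ 4.642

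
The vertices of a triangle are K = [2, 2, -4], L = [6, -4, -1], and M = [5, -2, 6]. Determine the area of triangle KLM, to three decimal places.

KL = (4, -6, 3),  KM = (3, -4, 10)
i: (-6)·10 - 3·(-4) = -60 - (-12) = -48
j: 3·3 - 4·10 = 9 - 40 = -31
k: 4·(-4) - (-6)·3 = -16 - (-18) = 2
KL × KM = (-48, -31, 2)
|KL × KM| = √3269 ≈ 57.1752
area = ½ · 57.1752 ≈ 28.588

28.588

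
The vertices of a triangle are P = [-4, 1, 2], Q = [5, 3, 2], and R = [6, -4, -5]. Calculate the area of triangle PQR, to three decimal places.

PQ = (9, 2, 0),  PR = (10, -5, -7)
i: 2·(-7) - 0·(-5) = -14 - 0 = -14
j: 0·10 - 9·(-7) = 0 - (-63) = 63
k: 9·(-5) - 2·10 = -45 - 20 = -65
PQ × PR = (-14, 63, -65)
|PQ × PR| = √8390 ≈ 91.5969
area = ½ · 91.5969 ≈ 45.798

45.798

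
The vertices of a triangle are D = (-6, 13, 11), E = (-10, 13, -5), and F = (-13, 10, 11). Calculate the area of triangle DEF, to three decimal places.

DE = (-4, 0, -16),  DF = (-7, -3, 0)
i: 0·0 - (-16)·(-3) = 0 - 48 = -48
j: (-16)·(-7) - (-4)·0 = 112 - 0 = 112
k: (-4)·(-3) - 0·(-7) = 12 - 0 = 12
DE × DF = (-48, 112, 12)
|DE × DF| = √14992 ≈ 122.4418
area = ½ · 122.4418 ≈ 61.221

61.221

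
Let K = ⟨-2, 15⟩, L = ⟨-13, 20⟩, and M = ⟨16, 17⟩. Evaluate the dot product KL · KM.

KL = L − K = (-11, 5)
KM = M − K = (18, 2)
KL · KM = (-11)·18 + 5·2 = -198 + 10 = -188

-188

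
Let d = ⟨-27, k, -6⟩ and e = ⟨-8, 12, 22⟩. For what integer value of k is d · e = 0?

d · e = (-27)·(-8) + k·12 + (-6)·22 = 84 + 12k
Set equal to 0: 12k = -84, so k = -7.

-7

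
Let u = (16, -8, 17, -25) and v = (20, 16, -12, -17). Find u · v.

u · v = 16·20 + (-8)·16 + 17·(-12) + (-25)·(-17) = 320 - 128 - 204 + 425 = 413

413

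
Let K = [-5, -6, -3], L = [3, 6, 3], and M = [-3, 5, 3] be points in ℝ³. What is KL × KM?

(6, -36, 64)

KL = (8, 12, 6)
KM = (2, 11, 6)
i: 12·6 - 6·11 = 72 - 66 = 6
j: 6·2 - 8·6 = 12 - 48 = -36
k: 8·11 - 12·2 = 88 - 24 = 64
KL × KM = (6, -36, 64)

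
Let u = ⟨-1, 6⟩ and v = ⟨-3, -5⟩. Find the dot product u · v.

-27

u · v = (-1)·(-3) + 6·(-5) = 3 - 30 = -27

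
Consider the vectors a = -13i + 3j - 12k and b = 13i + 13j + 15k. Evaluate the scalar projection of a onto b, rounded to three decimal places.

-13.065

a · b = (-13)·13 + 3·13 + (-12)·15 = -169 + 39 - 180 = -310
|b| = √(169 + 169 + 225) = √563 ≈ 23.7276
comp_b a = -310 / √563 ≈ -13.065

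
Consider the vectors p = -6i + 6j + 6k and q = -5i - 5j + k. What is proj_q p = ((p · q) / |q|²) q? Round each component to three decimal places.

p · q = (-6)·(-5) + 6·(-5) + 6·1 = 30 - 30 + 6 = 6
|q|² = 25 + 25 + 1 = 51
proj_q p = (6/51) · (-5, -5, 1) ≈ (-0.588, -0.588, 0.118)

(-0.588, -0.588, 0.118)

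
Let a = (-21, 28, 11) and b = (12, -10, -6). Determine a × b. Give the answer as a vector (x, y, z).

(-58, 6, -126)

i: 28·(-6) - 11·(-10) = -168 - (-110) = -58
j: 11·12 - (-21)·(-6) = 132 - 126 = 6
k: (-21)·(-10) - 28·12 = 210 - 336 = -126
a × b = (-58, 6, -126)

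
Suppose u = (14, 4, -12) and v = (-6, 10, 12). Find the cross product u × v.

i: 4·12 - (-12)·10 = 48 - (-120) = 168
j: (-12)·(-6) - 14·12 = 72 - 168 = -96
k: 14·10 - 4·(-6) = 140 - (-24) = 164
u × v = (168, -96, 164)

(168, -96, 164)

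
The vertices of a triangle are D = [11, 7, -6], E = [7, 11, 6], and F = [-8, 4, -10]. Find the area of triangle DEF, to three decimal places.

DE = (-4, 4, 12),  DF = (-19, -3, -4)
i: 4·(-4) - 12·(-3) = -16 - (-36) = 20
j: 12·(-19) - (-4)·(-4) = -228 - 16 = -244
k: (-4)·(-3) - 4·(-19) = 12 - (-76) = 88
DE × DF = (20, -244, 88)
|DE × DF| = √67680 ≈ 260.1538
area = ½ · 260.1538 ≈ 130.077

130.077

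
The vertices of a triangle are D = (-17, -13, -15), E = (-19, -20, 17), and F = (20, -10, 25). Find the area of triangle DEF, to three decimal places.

671.394

DE = (-2, -7, 32),  DF = (37, 3, 40)
i: (-7)·40 - 32·3 = -280 - 96 = -376
j: 32·37 - (-2)·40 = 1184 - (-80) = 1264
k: (-2)·3 - (-7)·37 = -6 - (-259) = 253
DE × DF = (-376, 1264, 253)
|DE × DF| = √1803081 ≈ 1342.7885
area = ½ · 1342.7885 ≈ 671.394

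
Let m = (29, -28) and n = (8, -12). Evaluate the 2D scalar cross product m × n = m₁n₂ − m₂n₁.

-124

29·(-12) - (-28)·8 = -348 - (-224) = -124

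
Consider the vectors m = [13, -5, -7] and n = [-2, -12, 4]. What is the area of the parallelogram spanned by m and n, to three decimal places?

199.539

i: (-5)·4 - (-7)·(-12) = -20 - 84 = -104
j: (-7)·(-2) - 13·4 = 14 - 52 = -38
k: 13·(-12) - (-5)·(-2) = -156 - 10 = -166
m × n = (-104, -38, -166)
|m × n| = √((-104)² + (-38)² + (-166)²) = √39816 ≈ 199.5395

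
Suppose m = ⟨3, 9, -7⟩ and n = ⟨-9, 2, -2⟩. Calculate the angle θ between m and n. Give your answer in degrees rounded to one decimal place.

m · n = 3·(-9) + 9·2 + (-7)·(-2) = -27 + 18 + 14 = 5
|m|² = 9 + 81 + 49 = 139,  |m| = √139 ≈ 11.789826
|n|² = 81 + 4 + 4 = 89,  |n| = √89 ≈ 9.433981
cos θ = 5 / (11.789826 · 9.433981) ≈ 0.04495
θ = arccos(0.04495) ≈ 87.4°

87.4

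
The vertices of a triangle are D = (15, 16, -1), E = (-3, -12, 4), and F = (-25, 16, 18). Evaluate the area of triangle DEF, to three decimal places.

DE = (-18, -28, 5),  DF = (-40, 0, 19)
i: (-28)·19 - 5·0 = -532 - 0 = -532
j: 5·(-40) - (-18)·19 = -200 - (-342) = 142
k: (-18)·0 - (-28)·(-40) = 0 - 1120 = -1120
DE × DF = (-532, 142, -1120)
|DE × DF| = √1557588 ≈ 1248.0337
area = ½ · 1248.0337 ≈ 624.017

624.017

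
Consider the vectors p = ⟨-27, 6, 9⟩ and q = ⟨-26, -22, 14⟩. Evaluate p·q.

p · q = (-27)·(-26) + 6·(-22) + 9·14 = 702 - 132 + 126 = 696

696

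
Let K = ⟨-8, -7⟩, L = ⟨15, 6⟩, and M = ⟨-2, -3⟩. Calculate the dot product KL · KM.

KL = L − K = (23, 13)
KM = M − K = (6, 4)
KL · KM = 23·6 + 13·4 = 138 + 52 = 190

190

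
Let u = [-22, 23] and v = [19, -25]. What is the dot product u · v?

-993

u · v = (-22)·19 + 23·(-25) = -418 - 575 = -993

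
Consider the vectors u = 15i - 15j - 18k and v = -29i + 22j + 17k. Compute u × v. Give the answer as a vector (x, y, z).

(141, 267, -105)

i: (-15)·17 - (-18)·22 = -255 - (-396) = 141
j: (-18)·(-29) - 15·17 = 522 - 255 = 267
k: 15·22 - (-15)·(-29) = 330 - 435 = -105
u × v = (141, 267, -105)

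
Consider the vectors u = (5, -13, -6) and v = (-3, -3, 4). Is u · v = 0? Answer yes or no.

yes

u · v = 5·(-3) + (-13)·(-3) + (-6)·4 = -15 + 39 - 24 = 0
Zero, so the vectors are orthogonal.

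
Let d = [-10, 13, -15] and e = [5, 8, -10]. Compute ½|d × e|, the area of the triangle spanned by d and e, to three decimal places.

i: 13·(-10) - (-15)·8 = -130 - (-120) = -10
j: (-15)·5 - (-10)·(-10) = -75 - 100 = -175
k: (-10)·8 - 13·5 = -80 - 65 = -145
d × e = (-10, -175, -145)
|d × e| = √((-10)² + (-175)² + (-145)²) = √51750 ≈ 227.4863
area = ½ · 227.4863 ≈ 113.743

113.743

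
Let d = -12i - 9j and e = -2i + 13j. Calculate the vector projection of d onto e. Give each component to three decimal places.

d · e = (-12)·(-2) + (-9)·13 = 24 - 117 = -93
|e|² = 4 + 169 = 173
proj_e d = (-93/173) · (-2, 13) ≈ (1.075, -6.988)

(1.075, -6.988)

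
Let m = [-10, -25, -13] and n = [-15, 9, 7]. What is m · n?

m · n = (-10)·(-15) + (-25)·9 + (-13)·7 = 150 - 225 - 91 = -166

-166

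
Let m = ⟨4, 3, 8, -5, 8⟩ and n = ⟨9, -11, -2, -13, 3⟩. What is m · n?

m · n = 4·9 + 3·(-11) + 8·(-2) + (-5)·(-13) + 8·3 = 36 - 33 - 16 + 65 + 24 = 76

76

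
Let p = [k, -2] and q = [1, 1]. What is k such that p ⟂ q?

2

p · q = k·1 + (-2)·1 = -2 + 1k
Set equal to 0: 1k = 2, so k = 2.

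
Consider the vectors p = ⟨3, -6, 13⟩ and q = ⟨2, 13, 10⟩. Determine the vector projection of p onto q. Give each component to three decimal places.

p · q = 3·2 + (-6)·13 + 13·10 = 6 - 78 + 130 = 58
|q|² = 4 + 169 + 100 = 273
proj_q p = (58/273) · (2, 13, 10) ≈ (0.425, 2.762, 2.125)

(0.425, 2.762, 2.125)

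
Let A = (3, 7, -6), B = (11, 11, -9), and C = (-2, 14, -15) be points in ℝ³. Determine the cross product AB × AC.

AB = (8, 4, -3)
AC = (-5, 7, -9)
i: 4·(-9) - (-3)·7 = -36 - (-21) = -15
j: (-3)·(-5) - 8·(-9) = 15 - (-72) = 87
k: 8·7 - 4·(-5) = 56 - (-20) = 76
AB × AC = (-15, 87, 76)

(-15, 87, 76)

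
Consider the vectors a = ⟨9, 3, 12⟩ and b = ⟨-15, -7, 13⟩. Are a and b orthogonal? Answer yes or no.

a · b = 9·(-15) + 3·(-7) + 12·13 = -135 - 21 + 156 = 0
Zero, so the vectors are orthogonal.

yes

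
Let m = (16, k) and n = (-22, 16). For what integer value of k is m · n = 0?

22

m · n = 16·(-22) + k·16 = -352 + 16k
Set equal to 0: 16k = 352, so k = 22.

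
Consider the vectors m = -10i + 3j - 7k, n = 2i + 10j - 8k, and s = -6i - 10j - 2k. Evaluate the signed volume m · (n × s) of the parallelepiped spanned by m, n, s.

n × s:
i: 10·(-2) - (-8)·(-10) = -20 - 80 = -100
j: (-8)·(-6) - 2·(-2) = 48 - (-4) = 52
k: 2·(-10) - 10·(-6) = -20 - (-60) = 40
n × s = (-100, 52, 40)
m · (n × s) = (-10)·(-100) + 3·52 + (-7)·40 = 1000 + 156 - 280 = 876

876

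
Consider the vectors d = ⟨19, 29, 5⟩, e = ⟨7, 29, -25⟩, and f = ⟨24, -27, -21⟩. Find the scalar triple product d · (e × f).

-41958

e × f:
i: 29·(-21) - (-25)·(-27) = -609 - 675 = -1284
j: (-25)·24 - 7·(-21) = -600 - (-147) = -453
k: 7·(-27) - 29·24 = -189 - 696 = -885
e × f = (-1284, -453, -885)
d · (e × f) = 19·(-1284) + 29·(-453) + 5·(-885) = -24396 - 13137 - 4425 = -41958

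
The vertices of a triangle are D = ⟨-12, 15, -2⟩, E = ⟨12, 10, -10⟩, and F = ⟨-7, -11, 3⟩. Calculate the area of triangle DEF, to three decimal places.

331.168

DE = (24, -5, -8),  DF = (5, -26, 5)
i: (-5)·5 - (-8)·(-26) = -25 - 208 = -233
j: (-8)·5 - 24·5 = -40 - 120 = -160
k: 24·(-26) - (-5)·5 = -624 - (-25) = -599
DE × DF = (-233, -160, -599)
|DE × DF| = √438690 ≈ 662.3368
area = ½ · 662.3368 ≈ 331.168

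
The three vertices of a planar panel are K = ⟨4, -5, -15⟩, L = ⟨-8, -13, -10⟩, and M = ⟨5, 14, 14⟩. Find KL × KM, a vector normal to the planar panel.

(-327, 353, -220)

KL = (-12, -8, 5)
KM = (1, 19, 29)
i: (-8)·29 - 5·19 = -232 - 95 = -327
j: 5·1 - (-12)·29 = 5 - (-348) = 353
k: (-12)·19 - (-8)·1 = -228 - (-8) = -220
KL × KM = (-327, 353, -220)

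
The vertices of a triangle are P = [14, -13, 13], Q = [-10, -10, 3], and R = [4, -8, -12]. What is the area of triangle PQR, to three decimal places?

254.325

PQ = (-24, 3, -10),  PR = (-10, 5, -25)
i: 3·(-25) - (-10)·5 = -75 - (-50) = -25
j: (-10)·(-10) - (-24)·(-25) = 100 - 600 = -500
k: (-24)·5 - 3·(-10) = -120 - (-30) = -90
PQ × PR = (-25, -500, -90)
|PQ × PR| = √258725 ≈ 508.6502
area = ½ · 508.6502 ≈ 254.325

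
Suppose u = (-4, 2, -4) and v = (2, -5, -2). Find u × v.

(-24, -16, 16)

i: 2·(-2) - (-4)·(-5) = -4 - 20 = -24
j: (-4)·2 - (-4)·(-2) = -8 - 8 = -16
k: (-4)·(-5) - 2·2 = 20 - 4 = 16
u × v = (-24, -16, 16)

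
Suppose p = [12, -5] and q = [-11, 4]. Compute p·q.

-152

p · q = 12·(-11) + (-5)·4 = -132 - 20 = -152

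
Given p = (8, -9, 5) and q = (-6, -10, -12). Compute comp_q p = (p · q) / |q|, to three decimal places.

p · q = 8·(-6) + (-9)·(-10) + 5·(-12) = -48 + 90 - 60 = -18
|q| = √(36 + 100 + 144) = √280 ≈ 16.7332
comp_q p = -18 / √280 ≈ -1.076

-1.076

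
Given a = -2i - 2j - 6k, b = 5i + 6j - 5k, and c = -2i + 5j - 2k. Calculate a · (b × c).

b × c:
i: 6·(-2) - (-5)·5 = -12 - (-25) = 13
j: (-5)·(-2) - 5·(-2) = 10 - (-10) = 20
k: 5·5 - 6·(-2) = 25 - (-12) = 37
b × c = (13, 20, 37)
a · (b × c) = (-2)·13 + (-2)·20 + (-6)·37 = -26 - 40 - 222 = -288

-288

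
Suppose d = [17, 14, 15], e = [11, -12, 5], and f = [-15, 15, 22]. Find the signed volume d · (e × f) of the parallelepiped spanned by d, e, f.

-10426

e × f:
i: (-12)·22 - 5·15 = -264 - 75 = -339
j: 5·(-15) - 11·22 = -75 - 242 = -317
k: 11·15 - (-12)·(-15) = 165 - 180 = -15
e × f = (-339, -317, -15)
d · (e × f) = 17·(-339) + 14·(-317) + 15·(-15) = -5763 - 4438 - 225 = -10426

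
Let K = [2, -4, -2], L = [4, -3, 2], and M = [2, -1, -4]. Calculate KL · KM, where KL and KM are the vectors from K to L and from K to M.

-5

KL = L − K = (2, 1, 4)
KM = M − K = (0, 3, -2)
KL · KM = 2·0 + 1·3 + 4·(-2) = 0 + 3 - 8 = -5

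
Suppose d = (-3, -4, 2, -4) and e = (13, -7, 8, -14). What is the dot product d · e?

d · e = (-3)·13 + (-4)·(-7) + 2·8 + (-4)·(-14) = -39 + 28 + 16 + 56 = 61

61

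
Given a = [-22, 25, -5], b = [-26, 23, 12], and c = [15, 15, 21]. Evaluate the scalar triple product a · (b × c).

b × c:
i: 23·21 - 12·15 = 483 - 180 = 303
j: 12·15 - (-26)·21 = 180 - (-546) = 726
k: (-26)·15 - 23·15 = -390 - 345 = -735
b × c = (303, 726, -735)
a · (b × c) = (-22)·303 + 25·726 + (-5)·(-735) = -6666 + 18150 + 3675 = 15159

15159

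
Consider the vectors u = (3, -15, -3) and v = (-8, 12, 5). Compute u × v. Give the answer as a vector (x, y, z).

i: (-15)·5 - (-3)·12 = -75 - (-36) = -39
j: (-3)·(-8) - 3·5 = 24 - 15 = 9
k: 3·12 - (-15)·(-8) = 36 - 120 = -84
u × v = (-39, 9, -84)

(-39, 9, -84)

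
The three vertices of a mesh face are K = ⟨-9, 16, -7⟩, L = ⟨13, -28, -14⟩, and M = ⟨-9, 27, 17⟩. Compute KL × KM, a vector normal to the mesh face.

(-979, -528, 242)

KL = (22, -44, -7)
KM = (0, 11, 24)
i: (-44)·24 - (-7)·11 = -1056 - (-77) = -979
j: (-7)·0 - 22·24 = 0 - 528 = -528
k: 22·11 - (-44)·0 = 242 - 0 = 242
KL × KM = (-979, -528, 242)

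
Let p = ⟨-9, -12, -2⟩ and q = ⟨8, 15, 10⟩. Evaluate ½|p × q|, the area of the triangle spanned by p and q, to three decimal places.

61.435

i: (-12)·10 - (-2)·15 = -120 - (-30) = -90
j: (-2)·8 - (-9)·10 = -16 - (-90) = 74
k: (-9)·15 - (-12)·8 = -135 - (-96) = -39
p × q = (-90, 74, -39)
|p × q| = √((-90)² + 74² + (-39)²) = √15097 ≈ 122.8698
area = ½ · 122.8698 ≈ 61.435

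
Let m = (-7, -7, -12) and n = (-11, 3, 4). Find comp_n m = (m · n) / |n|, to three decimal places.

0.662

m · n = (-7)·(-11) + (-7)·3 + (-12)·4 = 77 - 21 - 48 = 8
|n| = √(121 + 9 + 16) = √146 ≈ 12.0830
comp_n m = 8 / √146 ≈ 0.662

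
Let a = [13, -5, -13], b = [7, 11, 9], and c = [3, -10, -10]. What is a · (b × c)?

b × c:
i: 11·(-10) - 9·(-10) = -110 - (-90) = -20
j: 9·3 - 7·(-10) = 27 - (-70) = 97
k: 7·(-10) - 11·3 = -70 - 33 = -103
b × c = (-20, 97, -103)
a · (b × c) = 13·(-20) + (-5)·97 + (-13)·(-103) = -260 - 485 + 1339 = 594

594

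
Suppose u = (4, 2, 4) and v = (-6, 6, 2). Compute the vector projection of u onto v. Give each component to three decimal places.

(0.316, -0.316, -0.105)

u · v = 4·(-6) + 2·6 + 4·2 = -24 + 12 + 8 = -4
|v|² = 36 + 36 + 4 = 76
proj_v u = (-4/76) · (-6, 6, 2) ≈ (0.316, -0.316, -0.105)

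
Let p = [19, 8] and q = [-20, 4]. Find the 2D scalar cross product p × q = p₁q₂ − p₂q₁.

19·4 - 8·(-20) = 76 - (-160) = 236

236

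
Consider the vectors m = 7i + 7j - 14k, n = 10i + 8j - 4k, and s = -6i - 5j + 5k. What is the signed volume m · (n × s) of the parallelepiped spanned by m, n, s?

n × s:
i: 8·5 - (-4)·(-5) = 40 - 20 = 20
j: (-4)·(-6) - 10·5 = 24 - 50 = -26
k: 10·(-5) - 8·(-6) = -50 - (-48) = -2
n × s = (20, -26, -2)
m · (n × s) = 7·20 + 7·(-26) + (-14)·(-2) = 140 - 182 + 28 = -14

-14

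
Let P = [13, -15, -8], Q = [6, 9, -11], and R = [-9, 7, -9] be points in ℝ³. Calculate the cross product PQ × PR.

PQ = (-7, 24, -3)
PR = (-22, 22, -1)
i: 24·(-1) - (-3)·22 = -24 - (-66) = 42
j: (-3)·(-22) - (-7)·(-1) = 66 - 7 = 59
k: (-7)·22 - 24·(-22) = -154 - (-528) = 374
PQ × PR = (42, 59, 374)

(42, 59, 374)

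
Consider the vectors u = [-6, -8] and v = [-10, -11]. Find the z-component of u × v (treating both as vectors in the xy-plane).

-14

(-6)·(-11) - (-8)·(-10) = 66 - 80 = -14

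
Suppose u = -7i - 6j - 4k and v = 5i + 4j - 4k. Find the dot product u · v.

u · v = (-7)·5 + (-6)·4 + (-4)·(-4) = -35 - 24 + 16 = -43

-43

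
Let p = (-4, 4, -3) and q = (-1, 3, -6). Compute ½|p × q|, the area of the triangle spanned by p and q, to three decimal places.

i: 4·(-6) - (-3)·3 = -24 - (-9) = -15
j: (-3)·(-1) - (-4)·(-6) = 3 - 24 = -21
k: (-4)·3 - 4·(-1) = -12 - (-4) = -8
p × q = (-15, -21, -8)
|p × q| = √((-15)² + (-21)² + (-8)²) = √730 ≈ 27.0185
area = ½ · 27.0185 ≈ 13.509

13.509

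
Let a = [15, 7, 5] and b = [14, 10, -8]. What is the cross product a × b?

i: 7·(-8) - 5·10 = -56 - 50 = -106
j: 5·14 - 15·(-8) = 70 - (-120) = 190
k: 15·10 - 7·14 = 150 - 98 = 52
a × b = (-106, 190, 52)

(-106, 190, 52)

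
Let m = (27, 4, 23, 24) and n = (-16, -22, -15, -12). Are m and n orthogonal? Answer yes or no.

m · n = 27·(-16) + 4·(-22) + 23·(-15) + 24·(-12) = -432 - 88 - 345 - 288 = -1153
Nonzero, so the vectors are not orthogonal.

no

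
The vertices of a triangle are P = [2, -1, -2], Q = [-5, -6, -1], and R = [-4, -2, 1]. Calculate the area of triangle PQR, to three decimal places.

PQ = (-7, -5, 1),  PR = (-6, -1, 3)
i: (-5)·3 - 1·(-1) = -15 - (-1) = -14
j: 1·(-6) - (-7)·3 = -6 - (-21) = 15
k: (-7)·(-1) - (-5)·(-6) = 7 - 30 = -23
PQ × PR = (-14, 15, -23)
|PQ × PR| = √950 ≈ 30.8221
area = ½ · 30.8221 ≈ 15.411

15.411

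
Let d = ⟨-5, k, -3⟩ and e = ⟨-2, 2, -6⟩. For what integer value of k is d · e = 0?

d · e = (-5)·(-2) + k·2 + (-3)·(-6) = 28 + 2k
Set equal to 0: 2k = -28, so k = -14.

-14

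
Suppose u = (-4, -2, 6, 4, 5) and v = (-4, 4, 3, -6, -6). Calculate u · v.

-28

u · v = (-4)·(-4) + (-2)·4 + 6·3 + 4·(-6) + 5·(-6) = 16 - 8 + 18 - 24 - 30 = -28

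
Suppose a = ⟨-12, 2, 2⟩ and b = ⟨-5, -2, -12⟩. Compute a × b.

(-20, -154, 34)

i: 2·(-12) - 2·(-2) = -24 - (-4) = -20
j: 2·(-5) - (-12)·(-12) = -10 - 144 = -154
k: (-12)·(-2) - 2·(-5) = 24 - (-10) = 34
a × b = (-20, -154, 34)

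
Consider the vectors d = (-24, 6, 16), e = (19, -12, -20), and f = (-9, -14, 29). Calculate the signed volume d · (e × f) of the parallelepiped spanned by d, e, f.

e × f:
i: (-12)·29 - (-20)·(-14) = -348 - 280 = -628
j: (-20)·(-9) - 19·29 = 180 - 551 = -371
k: 19·(-14) - (-12)·(-9) = -266 - 108 = -374
e × f = (-628, -371, -374)
d · (e × f) = (-24)·(-628) + 6·(-371) + 16·(-374) = 15072 - 2226 - 5984 = 6862

6862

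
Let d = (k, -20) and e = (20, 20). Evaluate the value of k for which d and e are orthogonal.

d · e = k·20 + (-20)·20 = -400 + 20k
Set equal to 0: 20k = 400, so k = 20.

20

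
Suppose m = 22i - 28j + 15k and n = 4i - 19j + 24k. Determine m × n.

i: (-28)·24 - 15·(-19) = -672 - (-285) = -387
j: 15·4 - 22·24 = 60 - 528 = -468
k: 22·(-19) - (-28)·4 = -418 - (-112) = -306
m × n = (-387, -468, -306)

(-387, -468, -306)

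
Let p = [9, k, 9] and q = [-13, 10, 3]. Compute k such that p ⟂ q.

9

p · q = 9·(-13) + k·10 + 9·3 = -90 + 10k
Set equal to 0: 10k = 90, so k = 9.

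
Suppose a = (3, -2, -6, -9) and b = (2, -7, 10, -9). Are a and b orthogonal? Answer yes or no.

a · b = 3·2 + (-2)·(-7) + (-6)·10 + (-9)·(-9) = 6 + 14 - 60 + 81 = 41
Nonzero, so the vectors are not orthogonal.

no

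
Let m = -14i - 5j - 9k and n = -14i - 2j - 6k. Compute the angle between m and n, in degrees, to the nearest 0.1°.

13.1

m · n = (-14)·(-14) + (-5)·(-2) + (-9)·(-6) = 196 + 10 + 54 = 260
|m|² = 196 + 25 + 81 = 302,  |m| = √302 ≈ 17.378147
|n|² = 196 + 4 + 36 = 236,  |n| = √236 ≈ 15.362291
cos θ = 260 / (17.378147 · 15.362291) ≈ 0.97390
θ = arccos(0.97390) ≈ 13.1°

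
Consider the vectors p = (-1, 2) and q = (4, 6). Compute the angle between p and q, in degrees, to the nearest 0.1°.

60.3

p · q = (-1)·4 + 2·6 = -4 + 12 = 8
|p|² = 1 + 4 = 5,  |p| = √5 ≈ 2.236068
|q|² = 16 + 36 = 52,  |q| = √52 ≈ 7.211103
cos θ = 8 / (2.236068 · 7.211103) ≈ 0.49614
θ = arccos(0.49614) ≈ 60.3°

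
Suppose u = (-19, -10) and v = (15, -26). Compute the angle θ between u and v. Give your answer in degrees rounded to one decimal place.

92.2

u · v = (-19)·15 + (-10)·(-26) = -285 + 260 = -25
|u|² = 361 + 100 = 461,  |u| = √461 ≈ 21.470911
|v|² = 225 + 676 = 901,  |v| = √901 ≈ 30.016662
cos θ = -25 / (21.470911 · 30.016662) ≈ -0.03879
θ = arccos(-0.03879) ≈ 92.2°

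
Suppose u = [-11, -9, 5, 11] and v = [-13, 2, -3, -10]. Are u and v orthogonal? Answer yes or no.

u · v = (-11)·(-13) + (-9)·2 + 5·(-3) + 11·(-10) = 143 - 18 - 15 - 110 = 0
Zero, so the vectors are orthogonal.

yes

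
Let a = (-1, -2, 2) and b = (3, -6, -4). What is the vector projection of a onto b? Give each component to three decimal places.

a · b = (-1)·3 + (-2)·(-6) + 2·(-4) = -3 + 12 - 8 = 1
|b|² = 9 + 36 + 16 = 61
proj_b a = (1/61) · (3, -6, -4) ≈ (0.049, -0.098, -0.066)

(0.049, -0.098, -0.066)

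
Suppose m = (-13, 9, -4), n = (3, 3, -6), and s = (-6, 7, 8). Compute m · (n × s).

-906

n × s:
i: 3·8 - (-6)·7 = 24 - (-42) = 66
j: (-6)·(-6) - 3·8 = 36 - 24 = 12
k: 3·7 - 3·(-6) = 21 - (-18) = 39
n × s = (66, 12, 39)
m · (n × s) = (-13)·66 + 9·12 + (-4)·39 = -858 + 108 - 156 = -906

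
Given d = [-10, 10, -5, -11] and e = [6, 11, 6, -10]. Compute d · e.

d · e = (-10)·6 + 10·11 + (-5)·6 + (-11)·(-10) = -60 + 110 - 30 + 110 = 130

130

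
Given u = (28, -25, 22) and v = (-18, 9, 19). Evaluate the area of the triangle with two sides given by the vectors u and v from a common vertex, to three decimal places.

581.661

i: (-25)·19 - 22·9 = -475 - 198 = -673
j: 22·(-18) - 28·19 = -396 - 532 = -928
k: 28·9 - (-25)·(-18) = 252 - 450 = -198
u × v = (-673, -928, -198)
|u × v| = √((-673)² + (-928)² + (-198)²) = √1353317 ≈ 1163.3215
area = ½ · 1163.3215 ≈ 581.661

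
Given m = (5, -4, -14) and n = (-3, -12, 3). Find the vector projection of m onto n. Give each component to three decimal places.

m · n = 5·(-3) + (-4)·(-12) + (-14)·3 = -15 + 48 - 42 = -9
|n|² = 9 + 144 + 9 = 162
proj_n m = (-9/162) · (-3, -12, 3) ≈ (0.167, 0.667, -0.167)

(0.167, 0.667, -0.167)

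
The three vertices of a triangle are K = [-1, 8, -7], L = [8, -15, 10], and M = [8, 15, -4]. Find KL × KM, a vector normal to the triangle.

KL = (9, -23, 17)
KM = (9, 7, 3)
i: (-23)·3 - 17·7 = -69 - 119 = -188
j: 17·9 - 9·3 = 153 - 27 = 126
k: 9·7 - (-23)·9 = 63 - (-207) = 270
KL × KM = (-188, 126, 270)

(-188, 126, 270)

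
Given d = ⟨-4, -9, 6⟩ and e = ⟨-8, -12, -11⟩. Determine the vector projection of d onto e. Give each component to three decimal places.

d · e = (-4)·(-8) + (-9)·(-12) + 6·(-11) = 32 + 108 - 66 = 74
|e|² = 64 + 144 + 121 = 329
proj_e d = (74/329) · (-8, -12, -11) ≈ (-1.799, -2.699, -2.474)

(-1.799, -2.699, -2.474)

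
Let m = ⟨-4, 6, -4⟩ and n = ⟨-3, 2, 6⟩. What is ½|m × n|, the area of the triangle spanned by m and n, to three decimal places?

i: 6·6 - (-4)·2 = 36 - (-8) = 44
j: (-4)·(-3) - (-4)·6 = 12 - (-24) = 36
k: (-4)·2 - 6·(-3) = -8 - (-18) = 10
m × n = (44, 36, 10)
|m × n| = √(44² + 36² + 10²) = √3332 ≈ 57.7235
area = ½ · 57.7235 ≈ 28.862

28.862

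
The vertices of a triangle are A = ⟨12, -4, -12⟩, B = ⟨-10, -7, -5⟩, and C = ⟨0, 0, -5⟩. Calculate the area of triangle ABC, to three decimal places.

75.294

AB = (-22, -3, 7),  AC = (-12, 4, 7)
i: (-3)·7 - 7·4 = -21 - 28 = -49
j: 7·(-12) - (-22)·7 = -84 - (-154) = 70
k: (-22)·4 - (-3)·(-12) = -88 - 36 = -124
AB × AC = (-49, 70, -124)
|AB × AC| = √22677 ≈ 150.5888
area = ½ · 150.5888 ≈ 75.294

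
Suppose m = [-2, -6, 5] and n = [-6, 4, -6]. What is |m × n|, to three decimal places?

62.897

i: (-6)·(-6) - 5·4 = 36 - 20 = 16
j: 5·(-6) - (-2)·(-6) = -30 - 12 = -42
k: (-2)·4 - (-6)·(-6) = -8 - 36 = -44
m × n = (16, -42, -44)
|m × n| = √(16² + (-42)² + (-44)²) = √3956 ≈ 62.8967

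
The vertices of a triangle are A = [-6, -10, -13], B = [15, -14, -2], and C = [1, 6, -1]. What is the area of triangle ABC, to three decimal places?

230.920

AB = (21, -4, 11),  AC = (7, 16, 12)
i: (-4)·12 - 11·16 = -48 - 176 = -224
j: 11·7 - 21·12 = 77 - 252 = -175
k: 21·16 - (-4)·7 = 336 - (-28) = 364
AB × AC = (-224, -175, 364)
|AB × AC| = √213297 ≈ 461.8409
area = ½ · 461.8409 ≈ 230.920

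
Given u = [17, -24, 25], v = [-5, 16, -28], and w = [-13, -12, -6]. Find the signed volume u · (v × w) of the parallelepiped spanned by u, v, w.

v × w:
i: 16·(-6) - (-28)·(-12) = -96 - 336 = -432
j: (-28)·(-13) - (-5)·(-6) = 364 - 30 = 334
k: (-5)·(-12) - 16·(-13) = 60 - (-208) = 268
v × w = (-432, 334, 268)
u · (v × w) = 17·(-432) + (-24)·334 + 25·268 = -7344 - 8016 + 6700 = -8660

-8660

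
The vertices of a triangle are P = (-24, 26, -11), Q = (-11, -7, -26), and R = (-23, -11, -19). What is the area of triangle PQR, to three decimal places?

270.789

PQ = (13, -33, -15),  PR = (1, -37, -8)
i: (-33)·(-8) - (-15)·(-37) = 264 - 555 = -291
j: (-15)·1 - 13·(-8) = -15 - (-104) = 89
k: 13·(-37) - (-33)·1 = -481 - (-33) = -448
PQ × PR = (-291, 89, -448)
|PQ × PR| = √293306 ≈ 541.5773
area = ½ · 541.5773 ≈ 270.789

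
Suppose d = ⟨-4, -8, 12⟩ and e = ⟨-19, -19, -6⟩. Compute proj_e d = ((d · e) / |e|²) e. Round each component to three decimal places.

(-3.910, -3.910, -1.235)

d · e = (-4)·(-19) + (-8)·(-19) + 12·(-6) = 76 + 152 - 72 = 156
|e|² = 361 + 361 + 36 = 758
proj_e d = (156/758) · (-19, -19, -6) ≈ (-3.910, -3.910, -1.235)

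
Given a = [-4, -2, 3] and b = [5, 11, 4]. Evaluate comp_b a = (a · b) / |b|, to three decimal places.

a · b = (-4)·5 + (-2)·11 + 3·4 = -20 - 22 + 12 = -30
|b| = √(25 + 121 + 16) = √162 ≈ 12.7279
comp_b a = -30 / √162 ≈ -2.357

-2.357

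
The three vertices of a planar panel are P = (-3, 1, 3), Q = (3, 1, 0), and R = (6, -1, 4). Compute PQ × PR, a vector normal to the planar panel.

PQ = (6, 0, -3)
PR = (9, -2, 1)
i: 0·1 - (-3)·(-2) = 0 - 6 = -6
j: (-3)·9 - 6·1 = -27 - 6 = -33
k: 6·(-2) - 0·9 = -12 - 0 = -12
PQ × PR = (-6, -33, -12)

(-6, -33, -12)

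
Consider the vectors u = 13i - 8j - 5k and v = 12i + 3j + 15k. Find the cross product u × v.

i: (-8)·15 - (-5)·3 = -120 - (-15) = -105
j: (-5)·12 - 13·15 = -60 - 195 = -255
k: 13·3 - (-8)·12 = 39 - (-96) = 135
u × v = (-105, -255, 135)

(-105, -255, 135)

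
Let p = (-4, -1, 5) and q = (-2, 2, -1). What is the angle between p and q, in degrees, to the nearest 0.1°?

87.1

p · q = (-4)·(-2) + (-1)·2 + 5·(-1) = 8 - 2 - 5 = 1
|p|² = 16 + 1 + 25 = 42,  |p| = √42 ≈ 6.480741
|q|² = 4 + 4 + 1 = 9,  |q| = √9 ≈ 3.000000
cos θ = 1 / (6.480741 · 3.000000) ≈ 0.05143
θ = arccos(0.05143) ≈ 87.1°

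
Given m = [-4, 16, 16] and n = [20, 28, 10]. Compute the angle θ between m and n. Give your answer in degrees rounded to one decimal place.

50.1

m · n = (-4)·20 + 16·28 + 16·10 = -80 + 448 + 160 = 528
|m|² = 16 + 256 + 256 = 528,  |m| = √528 ≈ 22.978251
|n|² = 400 + 784 + 100 = 1284,  |n| = √1284 ≈ 35.832946
cos θ = 528 / (22.978251 · 35.832946) ≈ 0.64126
θ = arccos(0.64126) ≈ 50.1°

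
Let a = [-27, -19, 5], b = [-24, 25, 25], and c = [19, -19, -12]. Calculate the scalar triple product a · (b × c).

-8373

b × c:
i: 25·(-12) - 25·(-19) = -300 - (-475) = 175
j: 25·19 - (-24)·(-12) = 475 - 288 = 187
k: (-24)·(-19) - 25·19 = 456 - 475 = -19
b × c = (175, 187, -19)
a · (b × c) = (-27)·175 + (-19)·187 + 5·(-19) = -4725 - 3553 - 95 = -8373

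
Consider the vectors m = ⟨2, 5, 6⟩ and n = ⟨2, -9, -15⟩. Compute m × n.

(-21, 42, -28)

i: 5·(-15) - 6·(-9) = -75 - (-54) = -21
j: 6·2 - 2·(-15) = 12 - (-30) = 42
k: 2·(-9) - 5·2 = -18 - 10 = -28
m × n = (-21, 42, -28)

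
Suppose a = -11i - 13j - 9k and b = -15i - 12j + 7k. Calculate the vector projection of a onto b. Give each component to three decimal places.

(-9.258, -7.407, 4.321)

a · b = (-11)·(-15) + (-13)·(-12) + (-9)·7 = 165 + 156 - 63 = 258
|b|² = 225 + 144 + 49 = 418
proj_b a = (258/418) · (-15, -12, 7) ≈ (-9.258, -7.407, 4.321)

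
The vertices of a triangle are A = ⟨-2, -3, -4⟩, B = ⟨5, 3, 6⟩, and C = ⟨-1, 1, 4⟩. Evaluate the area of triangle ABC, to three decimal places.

AB = (7, 6, 10),  AC = (1, 4, 8)
i: 6·8 - 10·4 = 48 - 40 = 8
j: 10·1 - 7·8 = 10 - 56 = -46
k: 7·4 - 6·1 = 28 - 6 = 22
AB × AC = (8, -46, 22)
|AB × AC| = √2664 ≈ 51.6140
area = ½ · 51.6140 ≈ 25.807

25.807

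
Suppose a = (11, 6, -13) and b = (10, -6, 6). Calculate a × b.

(-42, -196, -126)

i: 6·6 - (-13)·(-6) = 36 - 78 = -42
j: (-13)·10 - 11·6 = -130 - 66 = -196
k: 11·(-6) - 6·10 = -66 - 60 = -126
a × b = (-42, -196, -126)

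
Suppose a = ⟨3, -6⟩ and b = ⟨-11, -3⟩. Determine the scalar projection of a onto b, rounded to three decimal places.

a · b = 3·(-11) + (-6)·(-3) = -33 + 18 = -15
|b| = √(121 + 9) = √130 ≈ 11.4018
comp_b a = -15 / √130 ≈ -1.316

-1.316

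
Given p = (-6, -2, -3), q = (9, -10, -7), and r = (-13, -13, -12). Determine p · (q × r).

q × r:
i: (-10)·(-12) - (-7)·(-13) = 120 - 91 = 29
j: (-7)·(-13) - 9·(-12) = 91 - (-108) = 199
k: 9·(-13) - (-10)·(-13) = -117 - 130 = -247
q × r = (29, 199, -247)
p · (q × r) = (-6)·29 + (-2)·199 + (-3)·(-247) = -174 - 398 + 741 = 169

169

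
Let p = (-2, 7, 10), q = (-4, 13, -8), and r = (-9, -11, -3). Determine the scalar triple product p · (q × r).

q × r:
i: 13·(-3) - (-8)·(-11) = -39 - 88 = -127
j: (-8)·(-9) - (-4)·(-3) = 72 - 12 = 60
k: (-4)·(-11) - 13·(-9) = 44 - (-117) = 161
q × r = (-127, 60, 161)
p · (q × r) = (-2)·(-127) + 7·60 + 10·161 = 254 + 420 + 1610 = 2284

2284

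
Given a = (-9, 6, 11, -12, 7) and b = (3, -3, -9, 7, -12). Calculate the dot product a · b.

-312

a · b = (-9)·3 + 6·(-3) + 11·(-9) + (-12)·7 + 7·(-12) = -27 - 18 - 99 - 84 - 84 = -312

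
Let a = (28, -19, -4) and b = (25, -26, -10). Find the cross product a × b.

i: (-19)·(-10) - (-4)·(-26) = 190 - 104 = 86
j: (-4)·25 - 28·(-10) = -100 - (-280) = 180
k: 28·(-26) - (-19)·25 = -728 - (-475) = -253
a × b = (86, 180, -253)

(86, 180, -253)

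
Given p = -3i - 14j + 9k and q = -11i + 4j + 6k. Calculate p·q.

31

p · q = (-3)·(-11) + (-14)·4 + 9·6 = 33 - 56 + 54 = 31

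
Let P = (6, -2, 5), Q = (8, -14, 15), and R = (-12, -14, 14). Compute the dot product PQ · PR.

PQ = Q − P = (2, -12, 10)
PR = R − P = (-18, -12, 9)
PQ · PR = 2·(-18) + (-12)·(-12) + 10·9 = -36 + 144 + 90 = 198

198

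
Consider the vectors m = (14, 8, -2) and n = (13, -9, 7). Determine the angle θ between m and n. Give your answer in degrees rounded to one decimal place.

m · n = 14·13 + 8·(-9) + (-2)·7 = 182 - 72 - 14 = 96
|m|² = 196 + 64 + 4 = 264,  |m| = √264 ≈ 16.248077
|n|² = 169 + 81 + 49 = 299,  |n| = √299 ≈ 17.291616
cos θ = 96 / (16.248077 · 17.291616) ≈ 0.34169
θ = arccos(0.34169) ≈ 70.0°

70.0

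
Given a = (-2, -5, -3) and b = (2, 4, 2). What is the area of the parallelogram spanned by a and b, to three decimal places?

3.464

i: (-5)·2 - (-3)·4 = -10 - (-12) = 2
j: (-3)·2 - (-2)·2 = -6 - (-4) = -2
k: (-2)·4 - (-5)·2 = -8 - (-10) = 2
a × b = (2, -2, 2)
|a × b| = √(2² + (-2)² + 2²) = √12 ≈ 3.4641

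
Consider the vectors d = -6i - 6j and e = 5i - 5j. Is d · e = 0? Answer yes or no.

d · e = (-6)·5 + (-6)·(-5) = -30 + 30 = 0
Zero, so the vectors are orthogonal.

yes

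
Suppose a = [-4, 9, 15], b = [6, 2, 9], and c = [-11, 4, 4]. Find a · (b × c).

b × c:
i: 2·4 - 9·4 = 8 - 36 = -28
j: 9·(-11) - 6·4 = -99 - 24 = -123
k: 6·4 - 2·(-11) = 24 - (-22) = 46
b × c = (-28, -123, 46)
a · (b × c) = (-4)·(-28) + 9·(-123) + 15·46 = 112 - 1107 + 690 = -305

-305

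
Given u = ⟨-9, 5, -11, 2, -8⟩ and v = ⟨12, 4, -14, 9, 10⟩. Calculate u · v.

4

u · v = (-9)·12 + 5·4 + (-11)·(-14) + 2·9 + (-8)·10 = -108 + 20 + 154 + 18 - 80 = 4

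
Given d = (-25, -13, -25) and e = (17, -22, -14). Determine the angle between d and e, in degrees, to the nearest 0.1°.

79.6

d · e = (-25)·17 + (-13)·(-22) + (-25)·(-14) = -425 + 286 + 350 = 211
|d|² = 625 + 169 + 625 = 1419,  |d| = √1419 ≈ 37.669616
|e|² = 289 + 484 + 196 = 969,  |e| = √969 ≈ 31.128765
cos θ = 211 / (37.669616 · 31.128765) ≈ 0.17994
θ = arccos(0.17994) ≈ 79.6°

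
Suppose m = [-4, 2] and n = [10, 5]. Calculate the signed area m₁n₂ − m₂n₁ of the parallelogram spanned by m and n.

(-4)·5 - 2·10 = -20 - 20 = -40

-40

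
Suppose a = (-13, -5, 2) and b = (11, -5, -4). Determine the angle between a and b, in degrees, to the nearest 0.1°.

134.7

a · b = (-13)·11 + (-5)·(-5) + 2·(-4) = -143 + 25 - 8 = -126
|a|² = 169 + 25 + 4 = 198,  |a| = √198 ≈ 14.071247
|b|² = 121 + 25 + 16 = 162,  |b| = √162 ≈ 12.727922
cos θ = -126 / (14.071247 · 12.727922) ≈ -0.70353
θ = arccos(-0.70353) ≈ 134.7°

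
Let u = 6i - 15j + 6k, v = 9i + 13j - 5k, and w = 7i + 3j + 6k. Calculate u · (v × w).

1509

v × w:
i: 13·6 - (-5)·3 = 78 - (-15) = 93
j: (-5)·7 - 9·6 = -35 - 54 = -89
k: 9·3 - 13·7 = 27 - 91 = -64
v × w = (93, -89, -64)
u · (v × w) = 6·93 + (-15)·(-89) + 6·(-64) = 558 + 1335 - 384 = 1509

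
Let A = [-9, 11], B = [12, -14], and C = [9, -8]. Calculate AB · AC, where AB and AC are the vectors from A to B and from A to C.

AB = B − A = (21, -25)
AC = C − A = (18, -19)
AB · AC = 21·18 + (-25)·(-19) = 378 + 475 = 853

853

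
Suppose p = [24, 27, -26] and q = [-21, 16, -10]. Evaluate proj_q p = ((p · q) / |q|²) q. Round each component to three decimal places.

p · q = 24·(-21) + 27·16 + (-26)·(-10) = -504 + 432 + 260 = 188
|q|² = 441 + 256 + 100 = 797
proj_q p = (188/797) · (-21, 16, -10) ≈ (-4.954, 3.774, -2.359)

(-4.954, 3.774, -2.359)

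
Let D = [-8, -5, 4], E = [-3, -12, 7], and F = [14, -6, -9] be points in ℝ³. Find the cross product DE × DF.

(94, 131, 149)

DE = (5, -7, 3)
DF = (22, -1, -13)
i: (-7)·(-13) - 3·(-1) = 91 - (-3) = 94
j: 3·22 - 5·(-13) = 66 - (-65) = 131
k: 5·(-1) - (-7)·22 = -5 - (-154) = 149
DE × DF = (94, 131, 149)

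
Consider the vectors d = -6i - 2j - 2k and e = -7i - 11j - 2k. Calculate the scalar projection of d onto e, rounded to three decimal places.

d · e = (-6)·(-7) + (-2)·(-11) + (-2)·(-2) = 42 + 22 + 4 = 68
|e| = √(49 + 121 + 4) = √174 ≈ 13.1909
comp_e d = 68 / √174 ≈ 5.155

5.155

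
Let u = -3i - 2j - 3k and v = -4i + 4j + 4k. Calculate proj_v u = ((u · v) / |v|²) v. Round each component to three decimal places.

(0.667, -0.667, -0.667)

u · v = (-3)·(-4) + (-2)·4 + (-3)·4 = 12 - 8 - 12 = -8
|v|² = 16 + 16 + 16 = 48
proj_v u = (-8/48) · (-4, 4, 4) ≈ (0.667, -0.667, -0.667)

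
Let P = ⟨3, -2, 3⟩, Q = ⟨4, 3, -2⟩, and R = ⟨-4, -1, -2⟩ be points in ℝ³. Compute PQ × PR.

(-20, 40, 36)

PQ = (1, 5, -5)
PR = (-7, 1, -5)
i: 5·(-5) - (-5)·1 = -25 - (-5) = -20
j: (-5)·(-7) - 1·(-5) = 35 - (-5) = 40
k: 1·1 - 5·(-7) = 1 - (-35) = 36
PQ × PR = (-20, 40, 36)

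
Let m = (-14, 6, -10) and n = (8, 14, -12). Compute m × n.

i: 6·(-12) - (-10)·14 = -72 - (-140) = 68
j: (-10)·8 - (-14)·(-12) = -80 - 168 = -248
k: (-14)·14 - 6·8 = -196 - 48 = -244
m × n = (68, -248, -244)

(68, -248, -244)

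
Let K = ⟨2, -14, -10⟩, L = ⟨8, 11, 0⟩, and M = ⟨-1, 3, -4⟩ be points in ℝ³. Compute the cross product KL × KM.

(-20, -66, 177)

KL = (6, 25, 10)
KM = (-3, 17, 6)
i: 25·6 - 10·17 = 150 - 170 = -20
j: 10·(-3) - 6·6 = -30 - 36 = -66
k: 6·17 - 25·(-3) = 102 - (-75) = 177
KL × KM = (-20, -66, 177)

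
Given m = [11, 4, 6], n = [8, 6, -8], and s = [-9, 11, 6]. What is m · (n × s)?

2312

n × s:
i: 6·6 - (-8)·11 = 36 - (-88) = 124
j: (-8)·(-9) - 8·6 = 72 - 48 = 24
k: 8·11 - 6·(-9) = 88 - (-54) = 142
n × s = (124, 24, 142)
m · (n × s) = 11·124 + 4·24 + 6·142 = 1364 + 96 + 852 = 2312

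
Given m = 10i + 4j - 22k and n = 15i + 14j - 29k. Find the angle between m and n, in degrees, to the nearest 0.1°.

m · n = 10·15 + 4·14 + (-22)·(-29) = 150 + 56 + 638 = 844
|m|² = 100 + 16 + 484 = 600,  |m| = √600 ≈ 24.494897
|n|² = 225 + 196 + 841 = 1262,  |n| = √1262 ≈ 35.524639
cos θ = 844 / (24.494897 · 35.524639) ≈ 0.96992
θ = arccos(0.96992) ≈ 14.1°

14.1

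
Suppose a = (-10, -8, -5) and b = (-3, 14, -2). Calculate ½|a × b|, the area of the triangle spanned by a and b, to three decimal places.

i: (-8)·(-2) - (-5)·14 = 16 - (-70) = 86
j: (-5)·(-3) - (-10)·(-2) = 15 - 20 = -5
k: (-10)·14 - (-8)·(-3) = -140 - 24 = -164
a × b = (86, -5, -164)
|a × b| = √(86² + (-5)² + (-164)²) = √34317 ≈ 185.2485
area = ½ · 185.2485 ≈ 92.624

92.624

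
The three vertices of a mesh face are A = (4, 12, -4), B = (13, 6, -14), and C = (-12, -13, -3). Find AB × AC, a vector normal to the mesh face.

AB = (9, -6, -10)
AC = (-16, -25, 1)
i: (-6)·1 - (-10)·(-25) = -6 - 250 = -256
j: (-10)·(-16) - 9·1 = 160 - 9 = 151
k: 9·(-25) - (-6)·(-16) = -225 - 96 = -321
AB × AC = (-256, 151, -321)

(-256, 151, -321)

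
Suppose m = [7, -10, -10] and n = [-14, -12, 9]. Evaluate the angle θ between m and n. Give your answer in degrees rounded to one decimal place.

102.1

m · n = 7·(-14) + (-10)·(-12) + (-10)·9 = -98 + 120 - 90 = -68
|m|² = 49 + 100 + 100 = 249,  |m| = √249 ≈ 15.779734
|n|² = 196 + 144 + 81 = 421,  |n| = √421 ≈ 20.518285
cos θ = -68 / (15.779734 · 20.518285) ≈ -0.21002
θ = arccos(-0.21002) ≈ 102.1°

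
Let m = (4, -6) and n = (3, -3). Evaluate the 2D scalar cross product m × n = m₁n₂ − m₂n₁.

6

4·(-3) - (-6)·3 = -12 - (-18) = 6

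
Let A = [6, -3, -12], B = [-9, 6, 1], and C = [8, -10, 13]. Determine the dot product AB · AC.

232

AB = B − A = (-15, 9, 13)
AC = C − A = (2, -7, 25)
AB · AC = (-15)·2 + 9·(-7) + 13·25 = -30 - 63 + 325 = 232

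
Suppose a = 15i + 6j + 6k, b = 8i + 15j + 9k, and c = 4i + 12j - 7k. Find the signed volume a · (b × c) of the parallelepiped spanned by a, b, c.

-2427

b × c:
i: 15·(-7) - 9·12 = -105 - 108 = -213
j: 9·4 - 8·(-7) = 36 - (-56) = 92
k: 8·12 - 15·4 = 96 - 60 = 36
b × c = (-213, 92, 36)
a · (b × c) = 15·(-213) + 6·92 + 6·36 = -3195 + 552 + 216 = -2427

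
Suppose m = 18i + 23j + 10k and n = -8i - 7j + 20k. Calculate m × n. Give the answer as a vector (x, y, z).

(530, -440, 58)

i: 23·20 - 10·(-7) = 460 - (-70) = 530
j: 10·(-8) - 18·20 = -80 - 360 = -440
k: 18·(-7) - 23·(-8) = -126 - (-184) = 58
m × n = (530, -440, 58)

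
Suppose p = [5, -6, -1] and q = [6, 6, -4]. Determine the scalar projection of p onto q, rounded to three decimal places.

p · q = 5·6 + (-6)·6 + (-1)·(-4) = 30 - 36 + 4 = -2
|q| = √(36 + 36 + 16) = √88 ≈ 9.3808
comp_q p = -2 / √88 ≈ -0.213

-0.213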